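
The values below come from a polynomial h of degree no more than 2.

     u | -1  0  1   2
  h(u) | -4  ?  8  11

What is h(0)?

3

On equispaced nodes a degree-2 polynomial has vanishing third forward difference, so
  - h(-1) + 3·h(0) - 3·h(1) + h(2) = 0.
Substituting the known values and solving for h(0):
  3·h(0) = 9
  h(0) = 3.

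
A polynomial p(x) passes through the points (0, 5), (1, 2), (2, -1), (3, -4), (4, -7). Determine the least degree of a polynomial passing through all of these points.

1

Forward differences of the values at x = 0, 1, 2, 3, 4:
  p  : 5  2  -1  -4  -7
  Δ  : -3  -3  -3  -3
  Δ^2: 0  0  0
  Δ^3: 0  0
  Δ^4: 0
The first differences are constant (-3) and nonzero, while all higher differences vanish, so the minimal degree is 1.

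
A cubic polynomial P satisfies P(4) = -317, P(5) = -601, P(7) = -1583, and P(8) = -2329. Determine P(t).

P(t) = -4t^3 - 5t^2 + 5t - 1

Using the Lagrange interpolation formula with nodes 4, 5, 7, 8:
  L_0(t) = (t - 5)(t - 7)(t - 8) / -12
  L_1(t) = (t - 4)(t - 7)(t - 8) / 6
  L_2(t) = (t - 4)(t - 5)(t - 8) / -6
  L_3(t) = (t - 4)(t - 5)(t - 7) / 12
Then P(t) = -317·L_0(t) - 601·L_1(t) - 1583·L_2(t) - 2329·L_3(t).
Expanding and collecting terms gives P(t) = -4t³ - 5t² + 5t - 1.
Check: P(5) = -601. ✓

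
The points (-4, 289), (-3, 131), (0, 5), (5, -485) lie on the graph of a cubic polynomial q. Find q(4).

-247

Using the Lagrange interpolation formula with nodes -4, -3, 0, 5:
  L_0(n) = (n + 3)n(n - 5) / -36
  L_1(n) = (n + 4)n(n - 5) / 24
  L_2(n) = (n + 4)(n + 3)(n - 5) / -60
  L_3(n) = (n + 4)(n + 3)n / 360
Then q(n) = 289·L_0(n) + 131·L_1(n) + 5·L_2(n) - 485·L_3(n).
Expanding and collecting terms gives q(n) = -4n^3 + n^2 - 3n + 5.
Evaluating at n = 4: q(4) = -247.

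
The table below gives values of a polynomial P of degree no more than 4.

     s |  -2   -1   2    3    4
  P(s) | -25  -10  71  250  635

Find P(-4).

Using the Lagrange interpolation formula with nodes -2, -1, 2, 3, 4:
  L_0(s) = (s + 1)(s - 2)(s - 3)(s - 4) / 120
  L_1(s) = (s + 2)(s - 2)(s - 3)(s - 4) / -60
  L_2(s) = (s + 2)(s + 1)(s - 3)(s - 4) / 24
  L_3(s) = (s + 2)(s + 1)(s - 2)(s - 4) / -20
  L_4(s) = (s + 2)(s + 1)(s - 2)(s - 3) / 60
Then P(s) = -25·L_0(s) - 10·L_1(s) + 71·L_2(s) + 250·L_3(s) + 635·L_4(s).
Expanding and collecting terms gives P(s) = s^4 + 5s^3 + 3s^2 + 4s - 5.
Evaluating at s = -4: P(-4) = -37.

-37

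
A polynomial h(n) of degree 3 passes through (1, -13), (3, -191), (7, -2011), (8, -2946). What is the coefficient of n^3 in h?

Write h(n) = an^3 + bn^2 + cn + d. Substituting each data point gives a linear system:
  a + b + c + d = -13
  27a + 9b + 3c + d = -191
  343a + 49b + 7c + d = -2011
  512a + 64b + 8c + d = -2946
Solving the system yields a = -5, b = -6, c = 0, d = -2.
So h(n) = -5n^3 - 6n^2 - 2.
The leading coefficient is -5.

-5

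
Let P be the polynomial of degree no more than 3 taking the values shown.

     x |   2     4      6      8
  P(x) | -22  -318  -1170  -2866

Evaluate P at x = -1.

Write P(x) = ax^3 + bx^2 + cx + d. Substituting each data point gives a linear system:
  8a + 4b + 2c + d = -22
  64a + 16b + 4c + d = -318
  216a + 36b + 6c + d = -1170
  512a + 64b + 8c + d = -2866
Solving the system yields a = -6, b = 5/2, c = 5, d = 6.
So P(x) = -6x^3 + (5/2)x^2 + 5x + 6.
Then P(-1) = 19/2.

19/2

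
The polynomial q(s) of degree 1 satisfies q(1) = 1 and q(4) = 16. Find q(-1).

-9

Write q(s) = as + b. Substituting each data point gives a linear system:
  a + b = 1
  4a + b = 16
Solving the system yields a = 5, b = -4.
So q(s) = 5s - 4.
Then q(-1) = -9.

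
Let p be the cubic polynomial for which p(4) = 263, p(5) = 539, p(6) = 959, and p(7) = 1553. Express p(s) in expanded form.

p(s) = 5s^3 - 3s^2 - 2s - 1

Using the Lagrange interpolation formula with nodes 4, 5, 6, 7:
  L_0(s) = (s - 5)(s - 6)(s - 7) / -6
  L_1(s) = (s - 4)(s - 6)(s - 7) / 2
  L_2(s) = (s - 4)(s - 5)(s - 7) / -2
  L_3(s) = (s - 4)(s - 5)(s - 6) / 6
Then p(s) = 263·L_0(s) + 539·L_1(s) + 959·L_2(s) + 1553·L_3(s).
Expanding and collecting terms gives p(s) = 5s³ - 3s² - 2s - 1.
Check: p(6) = 959. ✓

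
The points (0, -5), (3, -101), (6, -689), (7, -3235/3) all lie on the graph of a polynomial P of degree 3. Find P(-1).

Write P(x) = ax^3 + bx^2 + cx + d. Substituting each data point gives a linear system:
  d = -5
  27a + 9b + 3c + d = -101
  216a + 36b + 6c + d = -689
  343a + 49b + 7c + d = -3235/3
Solving the system yields a = -3, b = -1/3, c = -4, d = -5.
So P(x) = -3x³ - (1/3)x² - 4x - 5.
Then P(-1) = 5/3.

5/3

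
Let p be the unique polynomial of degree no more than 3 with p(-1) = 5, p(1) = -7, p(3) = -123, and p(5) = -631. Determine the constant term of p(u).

-6

Write p(u) = au^3 + bu^2 + cu + d. Substituting each data point gives a linear system:
  -a + b - c + d = 5
  a + b + c + d = -7
  27a + 9b + 3c + d = -123
  125a + 25b + 5c + d = -631
Solving the system yields a = -6, b = 5, c = 0, d = -6.
So p(u) = -6u^3 + 5u^2 - 6.
The constant term is -6.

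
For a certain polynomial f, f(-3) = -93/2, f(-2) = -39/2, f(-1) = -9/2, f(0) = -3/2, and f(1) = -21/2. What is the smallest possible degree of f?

2

Forward differences of the values at t = -3, -2, -1, 0, 1:
  f  : -93/2  -39/2  -9/2  -3/2  -21/2
  Δ  : 27  15  3  -9
  Δ^2: -12  -12  -12
  Δ^3: 0  0
  Δ^4: 0
The second differences are constant (-12) and nonzero, while all higher differences vanish, so the minimal degree is 2.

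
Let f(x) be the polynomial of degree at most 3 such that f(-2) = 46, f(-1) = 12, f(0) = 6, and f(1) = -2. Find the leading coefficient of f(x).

-5

Write f(x) = ax^3 + bx^2 + cx + d. Substituting each data point gives a linear system:
  -8a + 4b - 2c + d = 46
  -a + b - c + d = 12
  d = 6
  a + b + c + d = -2
Solving the system yields a = -5, b = -1, c = -2, d = 6.
So f(x) = -5x^3 - x^2 - 2x + 6.
The leading coefficient is -5.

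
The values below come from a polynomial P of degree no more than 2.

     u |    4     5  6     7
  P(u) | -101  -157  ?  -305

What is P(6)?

-225

On equispaced nodes a degree-2 polynomial has vanishing third forward difference, so
  - P(4) + 3·P(5) - 3·P(6) + P(7) = 0.
Substituting the known values and solving for P(6):
  -3·P(6) = 675
  P(6) = -225.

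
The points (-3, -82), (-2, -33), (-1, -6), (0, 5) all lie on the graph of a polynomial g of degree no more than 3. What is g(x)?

g(x) = x^3 - 5x^2 + 5x + 5

Write g(x) = ax^3 + bx^2 + cx + d. Substituting each data point gives a linear system:
  -27a + 9b - 3c + d = -82
  -8a + 4b - 2c + d = -33
  -a + b - c + d = -6
  d = 5
Solving the system yields a = 1, b = -5, c = 5, d = 5.
So g(x) = x³ - 5x² + 5x + 5.
Check: g(-3) = -82. ✓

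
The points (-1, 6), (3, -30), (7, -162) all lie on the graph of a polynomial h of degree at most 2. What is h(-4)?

-30

Write h(x) = ax^2 + bx + c. Substituting each data point gives a linear system:
  a - b + c = 6
  9a + 3b + c = -30
  49a + 7b + c = -162
Solving the system yields a = -3, b = -3, c = 6.
So h(x) = -3x^2 - 3x + 6.
Then h(-4) = -30.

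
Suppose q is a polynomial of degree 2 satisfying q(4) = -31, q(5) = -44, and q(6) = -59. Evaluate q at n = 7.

-76

Using the Lagrange interpolation formula with nodes 4, 5, 6:
  L_0(n) = (n - 5)(n - 6) / 2
  L_1(n) = (n - 4)(n - 6) / -1
  L_2(n) = (n - 4)(n - 5) / 2
Then q(n) = -31·L_0(n) - 44·L_1(n) - 59·L_2(n).
Expanding and collecting terms gives q(n) = -n² - 4n + 1.
Evaluating at n = 7: q(7) = -76.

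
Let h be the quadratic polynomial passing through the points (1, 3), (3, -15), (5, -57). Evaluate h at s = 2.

-3

Forward differences of the values at s = 1, 3, 5:
  h  : 3  -15  -57
  Δ  : -18  -42
  Δ^2: -24
The second differences are constant, confirming degree 2.
Interpolating (Newton forward form) and evaluating at s = 2 gives h(2) = -3.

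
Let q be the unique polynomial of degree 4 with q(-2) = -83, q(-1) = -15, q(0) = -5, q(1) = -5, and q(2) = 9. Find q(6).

Forward differences of the values at s = -2, -1, 0, 1, 2:
  q  : -83  -15  -5  -5  9
  Δ  : 68  10  0  14
  Δ^2: -58  -10  14
  Δ^3: 48  24
  Δ^4: -24
The fourth differences are constant, confirming degree 4.
Interpolating (Newton forward form) and evaluating at s = 6 gives q(6) = -155.

-155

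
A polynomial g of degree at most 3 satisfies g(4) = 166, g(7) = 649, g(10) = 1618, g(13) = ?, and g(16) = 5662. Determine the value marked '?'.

3235

On equispaced nodes a degree-3 polynomial has vanishing fourth forward difference, so
  g(4) - 4·g(7) + 6·g(10) - 4·g(13) + g(16) = 0.
Substituting the known values and solving for g(13):
  -4·g(13) = -12940
  g(13) = 3235.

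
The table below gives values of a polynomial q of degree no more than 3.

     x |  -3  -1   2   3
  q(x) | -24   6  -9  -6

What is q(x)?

q(x) = x^3 - 2x^2 - 6x + 3

Write q(x) = ax^3 + bx^2 + cx + d. Substituting each data point gives a linear system:
  -27a + 9b - 3c + d = -24
  -a + b - c + d = 6
  8a + 4b + 2c + d = -9
  27a + 9b + 3c + d = -6
Solving the system yields a = 1, b = -2, c = -6, d = 3.
So q(x) = x³ - 2x² - 6x + 3.
Check: q(2) = -9. ✓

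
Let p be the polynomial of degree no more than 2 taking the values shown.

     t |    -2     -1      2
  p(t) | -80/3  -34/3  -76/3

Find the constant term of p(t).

Write p(t) = at^2 + bt + c. Substituting each data point gives a linear system:
  4a - 2b + c = -80/3
  a - b + c = -34/3
  4a + 2b + c = -76/3
Solving the system yields a = -5, b = 1/3, c = -6.
So p(t) = -5t^2 + (1/3)t - 6.
The constant term is -6.

-6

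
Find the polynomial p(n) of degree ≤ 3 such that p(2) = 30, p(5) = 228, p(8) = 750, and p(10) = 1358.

p(n) = n^3 + 3n^2 + 6n - 2

Using the Lagrange interpolation formula with nodes 2, 5, 8, 10:
  L_0(n) = (n - 5)(n - 8)(n - 10) / -144
  L_1(n) = (n - 2)(n - 8)(n - 10) / 45
  L_2(n) = (n - 2)(n - 5)(n - 10) / -36
  L_3(n) = (n - 2)(n - 5)(n - 8) / 80
Then p(n) = 30·L_0(n) + 228·L_1(n) + 750·L_2(n) + 1358·L_3(n).
Expanding and collecting terms gives p(n) = n^3 + 3n^2 + 6n - 2.
Check: p(5) = 228. ✓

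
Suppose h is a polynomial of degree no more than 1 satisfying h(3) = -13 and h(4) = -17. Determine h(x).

Write h(x) = ax + b. Substituting each data point gives a linear system:
  3a + b = -13
  4a + b = -17
Solving the system yields a = -4, b = -1.
So h(x) = -4x - 1.
Check: h(4) = -17. ✓

h(x) = -4x - 1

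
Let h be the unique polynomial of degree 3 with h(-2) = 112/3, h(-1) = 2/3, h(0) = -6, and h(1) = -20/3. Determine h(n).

h(n) = -4n^3 + 3n^2 + (1/3)n - 6

Write h(n) = an^3 + bn^2 + cn + d. Substituting each data point gives a linear system:
  -8a + 4b - 2c + d = 112/3
  -a + b - c + d = 2/3
  d = -6
  a + b + c + d = -20/3
Solving the system yields a = -4, b = 3, c = 1/3, d = -6.
So h(n) = -4n^3 + 3n^2 + (1/3)n - 6.
Check: h(0) = -6. ✓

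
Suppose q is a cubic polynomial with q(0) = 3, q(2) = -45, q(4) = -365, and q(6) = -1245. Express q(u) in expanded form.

q(u) = -6u^3 + 2u^2 - 4u + 3

Write q(u) = au^3 + bu^2 + cu + d. Substituting each data point gives a linear system:
  d = 3
  8a + 4b + 2c + d = -45
  64a + 16b + 4c + d = -365
  216a + 36b + 6c + d = -1245
Solving the system yields a = -6, b = 2, c = -4, d = 3.
So q(u) = -6u^3 + 2u^2 - 4u + 3.
Check: q(6) = -1245. ✓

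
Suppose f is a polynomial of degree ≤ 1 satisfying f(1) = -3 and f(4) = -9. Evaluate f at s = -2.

3

Using the Lagrange interpolation formula with nodes 1, 4:
  L_0(s) = (s - 4) / -3
  L_1(s) = (s - 1) / 3
Then f(s) = -3·L_0(s) - 9·L_1(s).
Expanding and collecting terms gives f(s) = -2s - 1.
Evaluating at s = -2: f(-2) = 3.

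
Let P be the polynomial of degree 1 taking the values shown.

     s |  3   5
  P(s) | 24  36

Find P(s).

P(s) = 6s + 6

Using the Lagrange interpolation formula with nodes 3, 5:
  L_0(s) = (s - 5) / -2
  L_1(s) = (s - 3) / 2
Then P(s) = 24·L_0(s) + 36·L_1(s).
Expanding and collecting terms gives P(s) = 6s + 6.
Check: P(5) = 36. ✓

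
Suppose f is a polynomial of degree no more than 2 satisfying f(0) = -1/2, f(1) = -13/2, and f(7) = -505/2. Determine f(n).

f(n) = -5n^2 - n - 1/2

Using the Lagrange interpolation formula with nodes 0, 1, 7:
  L_0(n) = (n - 1)(n - 7) / 7
  L_1(n) = n(n - 7) / -6
  L_2(n) = n(n - 1) / 42
Then f(n) = -1/2·L_0(n) - 13/2·L_1(n) - 505/2·L_2(n).
Expanding and collecting terms gives f(n) = -5n^2 - n - 1/2.
Check: f(1) = -13/2. ✓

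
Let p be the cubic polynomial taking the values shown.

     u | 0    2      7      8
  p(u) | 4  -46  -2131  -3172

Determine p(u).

p(u) = -6u^3 - 2u^2 + 3u + 4

Write p(u) = au^3 + bu^2 + cu + d. Substituting each data point gives a linear system:
  d = 4
  8a + 4b + 2c + d = -46
  343a + 49b + 7c + d = -2131
  512a + 64b + 8c + d = -3172
Solving the system yields a = -6, b = -2, c = 3, d = 4.
So p(u) = -6u³ - 2u² + 3u + 4.
Check: p(8) = -3172. ✓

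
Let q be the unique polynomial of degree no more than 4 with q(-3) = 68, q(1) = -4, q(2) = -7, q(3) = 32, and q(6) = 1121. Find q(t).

q(t) = t^4 - 4t^2 - 6t + 5

Write q(t) = at^4 + bt^3 + ct^2 + dt + e. Substituting each data point gives a linear system:
  81a - 27b + 9c - 3d + e = 68
  a + b + c + d + e = -4
  16a + 8b + 4c + 2d + e = -7
  81a + 27b + 9c + 3d + e = 32
  1296a + 216b + 36c + 6d + e = 1121
Solving the system yields a = 1, b = 0, c = -4, d = -6, e = 5.
So q(t) = t^4 - 4t^2 - 6t + 5.
Check: q(1) = -4. ✓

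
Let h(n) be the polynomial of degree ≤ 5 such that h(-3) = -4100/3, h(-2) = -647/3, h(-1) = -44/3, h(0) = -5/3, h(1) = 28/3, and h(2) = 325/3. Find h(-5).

-45980/3

Write h(n) = an^5 + bn^4 + cn^3 + dn^2 + en + k. Substituting each data point gives a linear system:
  -243a + 81b - 27c + 9d - 3e + k = -4100/3
  -32a + 16b - 8c + 4d - 2e + k = -647/3
  -a + b - c + d - e + k = -44/3
  k = -5/3
  a + b + c + d + e + k = 28/3
  32a + 16b + 8c + 4d + 2e + k = 325/3
Solving the system yields a = 4, b = -4, c = 3, d = 3, e = 5, k = -5/3.
So h(n) = 4n^5 - 4n^4 + 3n^3 + 3n^2 + 5n - 5/3.
Then h(-5) = -45980/3.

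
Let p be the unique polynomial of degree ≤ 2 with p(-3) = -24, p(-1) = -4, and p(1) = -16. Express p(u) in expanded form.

p(u) = -4u^2 - 6u - 6

Using the Lagrange interpolation formula with nodes -3, -1, 1:
  L_0(u) = (u + 1)(u - 1) / 8
  L_1(u) = (u + 3)(u - 1) / -4
  L_2(u) = (u + 3)(u + 1) / 8
Then p(u) = -24·L_0(u) - 4·L_1(u) - 16·L_2(u).
Expanding and collecting terms gives p(u) = -4u² - 6u - 6.
Check: p(-1) = -4. ✓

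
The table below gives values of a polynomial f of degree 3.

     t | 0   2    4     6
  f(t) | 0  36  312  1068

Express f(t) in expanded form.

f(t) = 5t^3 - 2t

Using the Lagrange interpolation formula with nodes 0, 2, 4, 6:
  L_0(t) = (t - 2)(t - 4)(t - 6) / -48
  L_1(t) = t(t - 4)(t - 6) / 16
  L_2(t) = t(t - 2)(t - 6) / -16
  L_3(t) = t(t - 2)(t - 4) / 48
Then f(t) = 0·L_0(t) + 36·L_1(t) + 312·L_2(t) + 1068·L_3(t).
Expanding and collecting terms gives f(t) = 5t^3 - 2t.
Check: f(4) = 312. ✓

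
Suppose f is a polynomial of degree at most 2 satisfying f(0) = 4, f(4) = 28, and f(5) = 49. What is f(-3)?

49

Write f(s) = as^2 + bs + c. Substituting each data point gives a linear system:
  c = 4
  16a + 4b + c = 28
  25a + 5b + c = 49
Solving the system yields a = 3, b = -6, c = 4.
So f(s) = 3s^2 - 6s + 4.
Then f(-3) = 49.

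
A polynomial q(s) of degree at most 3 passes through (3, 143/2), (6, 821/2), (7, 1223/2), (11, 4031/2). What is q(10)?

Write q(s) = as^3 + bs^2 + cs + d. Substituting each data point gives a linear system:
  27a + 9b + 3c + d = 143/2
  216a + 36b + 6c + d = 821/2
  343a + 49b + 7c + d = 1223/2
  1331a + 121b + 11c + d = 4031/2
Solving the system yields a = 1, b = 6, c = -4, d = 5/2.
So q(s) = s^3 + 6s^2 - 4s + 5/2.
Then q(10) = 3125/2.

3125/2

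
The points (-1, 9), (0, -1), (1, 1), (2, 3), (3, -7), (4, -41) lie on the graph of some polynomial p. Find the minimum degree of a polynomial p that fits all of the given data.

3

Forward differences of the values at x = -1, 0, 1, 2, 3, 4:
  p  : 9  -1  1  3  -7  -41
  Δ  : -10  2  2  -10  -34
  Δ^2: 12  0  -12  -24
  Δ^3: -12  -12  -12
  Δ^4: 0  0
  Δ^5: 0
The third differences are constant (-12) and nonzero, while all higher differences vanish, so the minimal degree is 3.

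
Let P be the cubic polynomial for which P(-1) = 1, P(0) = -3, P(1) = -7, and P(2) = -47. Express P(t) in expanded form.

Write P(t) = at^3 + bt^2 + ct + d. Substituting each data point gives a linear system:
  -a + b - c + d = 1
  d = -3
  a + b + c + d = -7
  8a + 4b + 2c + d = -47
Solving the system yields a = -6, b = 0, c = 2, d = -3.
So P(t) = -6t³ + 2t - 3.
Check: P(0) = -3. ✓

P(t) = -6t^3 + 2t - 3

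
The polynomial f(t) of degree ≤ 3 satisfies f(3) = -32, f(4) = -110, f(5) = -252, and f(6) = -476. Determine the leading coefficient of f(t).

-3

Write f(t) = at^3 + bt^2 + ct + d. Substituting each data point gives a linear system:
  27a + 9b + 3c + d = -32
  64a + 16b + 4c + d = -110
  125a + 25b + 5c + d = -252
  216a + 36b + 6c + d = -476
Solving the system yields a = -3, b = 4, c = 5, d = -2.
So f(t) = -3t^3 + 4t^2 + 5t - 2.
The leading coefficient is -3.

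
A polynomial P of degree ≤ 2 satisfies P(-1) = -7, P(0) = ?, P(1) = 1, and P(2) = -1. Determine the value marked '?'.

The 3 known points determine the degree-2 polynomial uniquely.
Write P(t) = at^2 + bt + c. Substituting each data point gives a linear system:
  a - b + c = -7
  a + b + c = 1
  4a + 2b + c = -1
Solving the system yields a = -2, b = 4, c = -1.
So P(t) = -2t^2 + 4t - 1.
Then P(0) = -1.

-1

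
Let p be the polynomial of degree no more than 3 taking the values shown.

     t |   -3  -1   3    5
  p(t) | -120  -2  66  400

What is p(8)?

1816

Write p(t) = at^3 + bt^2 + ct + d. Substituting each data point gives a linear system:
  -27a + 9b - 3c + d = -120
  -a + b - c + d = -2
  27a + 9b + 3c + d = 66
  125a + 25b + 5c + d = 400
Solving the system yields a = 4, b = -3, c = -5, d = 0.
So p(t) = 4t^3 - 3t^2 - 5t.
Then p(8) = 1816.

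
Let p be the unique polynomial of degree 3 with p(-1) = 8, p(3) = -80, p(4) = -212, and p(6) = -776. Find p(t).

p(t) = -4t^3 + 2t^2 + 2t + 4

Write p(t) = at^3 + bt^2 + ct + d. Substituting each data point gives a linear system:
  -a + b - c + d = 8
  27a + 9b + 3c + d = -80
  64a + 16b + 4c + d = -212
  216a + 36b + 6c + d = -776
Solving the system yields a = -4, b = 2, c = 2, d = 4.
So p(t) = -4t^3 + 2t^2 + 2t + 4.
Check: p(6) = -776. ✓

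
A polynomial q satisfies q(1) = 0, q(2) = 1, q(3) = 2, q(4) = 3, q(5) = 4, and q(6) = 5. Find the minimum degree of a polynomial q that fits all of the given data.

Forward differences of the values at x = 1, 2, 3, 4, 5, 6:
  q  : 0  1  2  3  4  5
  Δ  : 1  1  1  1  1
  Δ^2: 0  0  0  0
  Δ^3: 0  0  0
  Δ^4: 0  0
  Δ^5: 0
The first differences are constant (1) and nonzero, while all higher differences vanish, so the minimal degree is 1.

1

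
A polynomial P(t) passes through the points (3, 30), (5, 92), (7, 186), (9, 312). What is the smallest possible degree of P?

2

Forward differences of the values at t = 3, 5, 7, 9:
  P  : 30  92  186  312
  Δ  : 62  94  126
  Δ^2: 32  32
  Δ^3: 0
The second differences are constant (32) and nonzero, while all higher differences vanish, so the minimal degree is 2.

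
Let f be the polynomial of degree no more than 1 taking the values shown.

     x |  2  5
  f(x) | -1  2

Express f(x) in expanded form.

Write f(x) = ax + b. Substituting each data point gives a linear system:
  2a + b = -1
  5a + b = 2
Solving the system yields a = 1, b = -3.
So f(x) = x - 3.
Check: f(2) = -1. ✓

f(x) = x - 3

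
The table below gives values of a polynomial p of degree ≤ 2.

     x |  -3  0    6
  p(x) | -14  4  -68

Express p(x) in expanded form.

p(x) = -2x^2 + 4

Write p(x) = ax^2 + bx + c. Substituting each data point gives a linear system:
  9a - 3b + c = -14
  c = 4
  36a + 6b + c = -68
Solving the system yields a = -2, b = 0, c = 4.
So p(x) = -2x^2 + 4.
Check: p(-3) = -14. ✓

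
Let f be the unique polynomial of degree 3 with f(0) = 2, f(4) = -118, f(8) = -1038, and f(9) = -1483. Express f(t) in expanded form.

Using the Lagrange interpolation formula with nodes 0, 4, 8, 9:
  L_0(t) = (t - 4)(t - 8)(t - 9) / -288
  L_1(t) = t(t - 8)(t - 9) / 80
  L_2(t) = t(t - 4)(t - 9) / -32
  L_3(t) = t(t - 4)(t - 8) / 45
Then f(t) = 2·L_0(t) - 118·L_1(t) - 1038·L_2(t) - 1483·L_3(t).
Expanding and collecting terms gives f(t) = -2t^3 - t^2 + 6t + 2.
Check: f(9) = -1483. ✓

f(t) = -2t^3 - t^2 + 6t + 2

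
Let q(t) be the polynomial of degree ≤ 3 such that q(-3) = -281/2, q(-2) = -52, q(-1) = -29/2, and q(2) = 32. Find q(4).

Using the Lagrange interpolation formula with nodes -3, -2, -1, 2:
  L_0(t) = (t + 2)(t + 1)(t - 2) / -10
  L_1(t) = (t + 3)(t + 1)(t - 2) / 4
  L_2(t) = (t + 3)(t + 2)(t - 2) / -6
  L_3(t) = (t + 3)(t + 2)(t + 1) / 60
Then q(t) = -281/2·L_0(t) - 52·L_1(t) - 29/2·L_2(t) + 32·L_3(t).
Expanding and collecting terms gives q(t) = 4t^3 - (3/2)t^2 + 5t - 4.
Evaluating at t = 4: q(4) = 248.

248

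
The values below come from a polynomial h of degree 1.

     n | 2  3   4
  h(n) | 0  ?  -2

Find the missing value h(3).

-1

The 2 known points determine the degree-1 polynomial uniquely.
Write h(n) = an + b. Substituting each data point gives a linear system:
  2a + b = 0
  4a + b = -2
Solving the system yields a = -1, b = 2.
So h(n) = -n + 2.
Then h(3) = -1.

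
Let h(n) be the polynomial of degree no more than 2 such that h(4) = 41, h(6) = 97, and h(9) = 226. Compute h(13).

Using the Lagrange interpolation formula with nodes 4, 6, 9:
  L_0(n) = (n - 6)(n - 9) / 10
  L_1(n) = (n - 4)(n - 9) / -6
  L_2(n) = (n - 4)(n - 6) / 15
Then h(n) = 41·L_0(n) + 97·L_1(n) + 226·L_2(n).
Expanding and collecting terms gives h(n) = 3n^2 - 2n + 1.
Evaluating at n = 13: h(13) = 482.

482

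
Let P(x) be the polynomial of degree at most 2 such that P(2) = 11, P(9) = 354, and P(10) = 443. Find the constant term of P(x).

Write P(x) = ax^2 + bx + c. Substituting each data point gives a linear system:
  4a + 2b + c = 11
  81a + 9b + c = 354
  100a + 10b + c = 443
Solving the system yields a = 5, b = -6, c = 3.
So P(x) = 5x^2 - 6x + 3.
The constant term is 3.

3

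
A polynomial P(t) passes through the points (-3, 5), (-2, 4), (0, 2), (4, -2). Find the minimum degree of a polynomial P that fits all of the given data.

Divided differences on the nodes -3, -2, 0, 4:
  order 0: 5  4  2  -2
  order 1: -1  -1  -1
  order 2: 0  0
  order 3: 0
The order-1 divided differences are all -1 (nonzero) and every higher order vanishes, so the data lies on a polynomial of degree exactly 1.

1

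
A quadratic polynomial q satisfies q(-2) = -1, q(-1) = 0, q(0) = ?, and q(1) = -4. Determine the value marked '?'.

The 3 known points determine the degree-2 polynomial uniquely.
Write q(n) = an^2 + bn + c. Substituting each data point gives a linear system:
  4a - 2b + c = -1
  a - b + c = 0
  a + b + c = -4
Solving the system yields a = -1, b = -2, c = -1.
So q(n) = -n^2 - 2n - 1.
Then q(0) = -1.

-1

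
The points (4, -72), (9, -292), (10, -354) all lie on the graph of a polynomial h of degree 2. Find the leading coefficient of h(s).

Write h(s) = as^2 + bs + c. Substituting each data point gives a linear system:
  16a + 4b + c = -72
  81a + 9b + c = -292
  100a + 10b + c = -354
Solving the system yields a = -3, b = -5, c = -4.
So h(s) = -3s^2 - 5s - 4.
The leading coefficient is -3.

-3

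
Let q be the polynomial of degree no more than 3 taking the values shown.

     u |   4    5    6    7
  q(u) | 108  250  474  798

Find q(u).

Using the Lagrange interpolation formula with nodes 4, 5, 6, 7:
  L_0(u) = (u - 5)(u - 6)(u - 7) / -6
  L_1(u) = (u - 4)(u - 6)(u - 7) / 2
  L_2(u) = (u - 4)(u - 5)(u - 7) / -2
  L_3(u) = (u - 4)(u - 5)(u - 6) / 6
Then q(u) = 108·L_0(u) + 250·L_1(u) + 474·L_2(u) + 798·L_3(u).
Expanding and collecting terms gives q(u) = 3u^3 - 4u^2 - 5u.
Check: q(7) = 798. ✓

q(u) = 3u^3 - 4u^2 - 5u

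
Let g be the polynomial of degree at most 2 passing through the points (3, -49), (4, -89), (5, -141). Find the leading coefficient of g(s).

-6

Write g(s) = as^2 + bs + c. Substituting each data point gives a linear system:
  9a + 3b + c = -49
  16a + 4b + c = -89
  25a + 5b + c = -141
Solving the system yields a = -6, b = 2, c = -1.
So g(s) = -6s² + 2s - 1.
The leading coefficient is -6.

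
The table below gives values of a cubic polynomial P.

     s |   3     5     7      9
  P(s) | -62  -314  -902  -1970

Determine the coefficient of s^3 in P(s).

-3

Write P(s) = as^3 + bs^2 + cs + d. Substituting each data point gives a linear system:
  27a + 9b + 3c + d = -62
  125a + 25b + 5c + d = -314
  343a + 49b + 7c + d = -902
  729a + 81b + 9c + d = -1970
Solving the system yields a = -3, b = 3, c = -3, d = 1.
So P(s) = -3s^3 + 3s^2 - 3s + 1.
The leading coefficient is -3.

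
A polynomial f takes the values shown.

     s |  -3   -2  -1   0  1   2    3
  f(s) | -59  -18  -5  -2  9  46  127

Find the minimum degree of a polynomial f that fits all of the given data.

3

Forward differences of the values at s = -3, -2, -1, 0, 1, 2, 3:
  f  : -59  -18  -5  -2  9  46  127
  Δ  : 41  13  3  11  37  81
  Δ^2: -28  -10  8  26  44
  Δ^3: 18  18  18  18
  Δ^4: 0  0  0
  Δ^5: 0  0
  Δ^6: 0
The third differences are constant (18) and nonzero, while all higher differences vanish, so the minimal degree is 3.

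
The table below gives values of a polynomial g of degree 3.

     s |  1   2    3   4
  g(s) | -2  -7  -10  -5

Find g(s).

Using the Lagrange interpolation formula with nodes 1, 2, 3, 4:
  L_0(s) = (s - 2)(s - 3)(s - 4) / -6
  L_1(s) = (s - 1)(s - 3)(s - 4) / 2
  L_2(s) = (s - 1)(s - 2)(s - 4) / -2
  L_3(s) = (s - 1)(s - 2)(s - 3) / 6
Then g(s) = -2·L_0(s) - 7·L_1(s) - 10·L_2(s) - 5·L_3(s).
Expanding and collecting terms gives g(s) = s^3 - 5s^2 + 3s - 1.
Check: g(1) = -2. ✓

g(s) = s^3 - 5s^2 + 3s - 1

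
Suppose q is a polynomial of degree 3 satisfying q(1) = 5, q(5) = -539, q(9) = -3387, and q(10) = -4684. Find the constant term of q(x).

Write q(x) = ax^3 + bx^2 + cx + d. Substituting each data point gives a linear system:
  a + b + c + d = 5
  125a + 25b + 5c + d = -539
  729a + 81b + 9c + d = -3387
  1000a + 100b + 10c + d = -4684
Solving the system yields a = -5, b = 3, c = 1, d = 6.
So q(x) = -5x^3 + 3x^2 + x + 6.
The constant term is 6.

6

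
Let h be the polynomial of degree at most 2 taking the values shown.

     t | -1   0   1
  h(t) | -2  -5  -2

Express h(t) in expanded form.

h(t) = 3t^2 - 5

Using the Lagrange interpolation formula with nodes -1, 0, 1:
  L_0(t) = t(t - 1) / 2
  L_1(t) = (t + 1)(t - 1) / -1
  L_2(t) = (t + 1)t / 2
Then h(t) = -2·L_0(t) - 5·L_1(t) - 2·L_2(t).
Expanding and collecting terms gives h(t) = 3t^2 - 5.
Check: h(-1) = -2. ✓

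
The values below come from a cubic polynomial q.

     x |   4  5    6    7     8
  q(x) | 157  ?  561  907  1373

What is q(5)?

On equispaced nodes a degree-3 polynomial has vanishing fourth forward difference, so
  q(4) - 4·q(5) + 6·q(6) - 4·q(7) + q(8) = 0.
Substituting the known values and solving for q(5):
  -4·q(5) = -1268
  q(5) = 317.

317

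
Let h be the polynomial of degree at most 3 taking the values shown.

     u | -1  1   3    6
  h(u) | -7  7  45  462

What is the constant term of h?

Write h(u) = au^3 + bu^2 + cu + d. Substituting each data point gives a linear system:
  -a + b - c + d = -7
  a + b + c + d = 7
  27a + 9b + 3c + d = 45
  216a + 36b + 6c + d = 462
Solving the system yields a = 3, b = -6, c = 4, d = 6.
So h(u) = 3u^3 - 6u^2 + 4u + 6.
The constant term is 6.

6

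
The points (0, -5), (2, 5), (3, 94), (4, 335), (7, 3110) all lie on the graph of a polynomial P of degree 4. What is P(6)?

Using the Lagrange interpolation formula with nodes 0, 2, 3, 4, 7:
  L_0(t) = (t - 2)(t - 3)(t - 4)(t - 7) / 168
  L_1(t) = t(t - 3)(t - 4)(t - 7) / -20
  L_2(t) = t(t - 2)(t - 4)(t - 7) / 12
  L_3(t) = t(t - 2)(t - 3)(t - 7) / -24
  L_4(t) = t(t - 2)(t - 3)(t - 4) / 420
Then P(t) = -5·L_0(t) + 5·L_1(t) + 94·L_2(t) + 335·L_3(t) + 3110·L_4(t).
Expanding and collecting terms gives P(t) = t^4 + 3t^3 - 6t^2 - 3t - 5.
Evaluating at t = 6: P(6) = 1705.

1705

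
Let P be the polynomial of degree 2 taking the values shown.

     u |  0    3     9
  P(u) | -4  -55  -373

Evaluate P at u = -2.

-10

Using the Lagrange interpolation formula with nodes 0, 3, 9:
  L_0(u) = (u - 3)(u - 9) / 27
  L_1(u) = u(u - 9) / -18
  L_2(u) = u(u - 3) / 54
Then P(u) = -4·L_0(u) - 55·L_1(u) - 373·L_2(u).
Expanding and collecting terms gives P(u) = -4u² - 5u - 4.
Evaluating at u = -2: P(-2) = -10.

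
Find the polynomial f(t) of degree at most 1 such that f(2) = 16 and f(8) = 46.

f(t) = 5t + 6

Write f(t) = at + b. Substituting each data point gives a linear system:
  2a + b = 16
  8a + b = 46
Solving the system yields a = 5, b = 6.
So f(t) = 5t + 6.
Check: f(8) = 46. ✓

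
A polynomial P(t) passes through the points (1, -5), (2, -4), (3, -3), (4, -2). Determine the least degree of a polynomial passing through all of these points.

1

Forward differences of the values at t = 1, 2, 3, 4:
  P  : -5  -4  -3  -2
  Δ  : 1  1  1
  Δ^2: 0  0
  Δ^3: 0
The first differences are constant (1) and nonzero, while all higher differences vanish, so the minimal degree is 1.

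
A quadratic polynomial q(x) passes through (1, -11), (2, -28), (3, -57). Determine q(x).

Using the Lagrange interpolation formula with nodes 1, 2, 3:
  L_0(x) = (x - 2)(x - 3) / 2
  L_1(x) = (x - 1)(x - 3) / -1
  L_2(x) = (x - 1)(x - 2) / 2
Then q(x) = -11·L_0(x) - 28·L_1(x) - 57·L_2(x).
Expanding and collecting terms gives q(x) = -6x^2 + x - 6.
Check: q(3) = -57. ✓

q(x) = -6x^2 + x - 6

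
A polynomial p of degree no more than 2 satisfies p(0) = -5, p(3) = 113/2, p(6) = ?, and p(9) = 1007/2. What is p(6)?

226

On equispaced nodes a degree-2 polynomial has vanishing third forward difference, so
  - p(0) + 3·p(3) - 3·p(6) + p(9) = 0.
Substituting the known values and solving for p(6):
  -3·p(6) = -678
  p(6) = 226.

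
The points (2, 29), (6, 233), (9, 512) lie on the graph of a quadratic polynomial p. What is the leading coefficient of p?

Write p(x) = ax^2 + bx + c. Substituting each data point gives a linear system:
  4a + 2b + c = 29
  36a + 6b + c = 233
  81a + 9b + c = 512
Solving the system yields a = 6, b = 3, c = -1.
So p(x) = 6x^2 + 3x - 1.
The leading coefficient is 6.

6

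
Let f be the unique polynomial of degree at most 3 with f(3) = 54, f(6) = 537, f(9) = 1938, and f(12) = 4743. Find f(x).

f(x) = 3x^3 - 3x^2 - x + 3

Write f(x) = ax^3 + bx^2 + cx + d. Substituting each data point gives a linear system:
  27a + 9b + 3c + d = 54
  216a + 36b + 6c + d = 537
  729a + 81b + 9c + d = 1938
  1728a + 144b + 12c + d = 4743
Solving the system yields a = 3, b = -3, c = -1, d = 3.
So f(x) = 3x^3 - 3x^2 - x + 3.
Check: f(6) = 537. ✓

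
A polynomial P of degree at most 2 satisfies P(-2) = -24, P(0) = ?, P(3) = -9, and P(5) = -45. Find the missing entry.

0

The 3 known points determine the degree-2 polynomial uniquely.
Write P(n) = an^2 + bn + c. Substituting each data point gives a linear system:
  4a - 2b + c = -24
  9a + 3b + c = -9
  25a + 5b + c = -45
Solving the system yields a = -3, b = 6, c = 0.
So P(n) = -3n^2 + 6n.
Then P(0) = 0.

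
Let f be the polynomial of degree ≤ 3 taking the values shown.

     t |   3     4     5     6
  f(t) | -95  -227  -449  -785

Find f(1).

-5

Using the Lagrange interpolation formula with nodes 3, 4, 5, 6:
  L_0(t) = (t - 4)(t - 5)(t - 6) / -6
  L_1(t) = (t - 3)(t - 5)(t - 6) / 2
  L_2(t) = (t - 3)(t - 4)(t - 6) / -2
  L_3(t) = (t - 3)(t - 4)(t - 5) / 6
Then f(t) = -95·L_0(t) - 227·L_1(t) - 449·L_2(t) - 785·L_3(t).
Expanding and collecting terms gives f(t) = -4t³ + 3t² - 5t + 1.
Evaluating at t = 1: f(1) = -5.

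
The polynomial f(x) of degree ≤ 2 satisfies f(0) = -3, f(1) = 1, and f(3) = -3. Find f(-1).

Using the Lagrange interpolation formula with nodes 0, 1, 3:
  L_0(x) = (x - 1)(x - 3) / 3
  L_1(x) = x(x - 3) / -2
  L_2(x) = x(x - 1) / 6
Then f(x) = -3·L_0(x) + 1·L_1(x) - 3·L_2(x).
Expanding and collecting terms gives f(x) = -2x^2 + 6x - 3.
Evaluating at x = -1: f(-1) = -11.

-11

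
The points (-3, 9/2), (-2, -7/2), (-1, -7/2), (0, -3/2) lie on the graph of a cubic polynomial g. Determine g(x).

Write g(x) = ax^3 + bx^2 + cx + d. Substituting each data point gives a linear system:
  -27a + 9b - 3c + d = 9/2
  -8a + 4b - 2c + d = -7/2
  -a + b - c + d = -7/2
  d = -3/2
Solving the system yields a = -1, b = -2, c = 1, d = -3/2.
So g(x) = -x³ - 2x² + x - 3/2.
Check: g(-1) = -7/2. ✓

g(x) = -x^3 - 2x^2 + x - 3/2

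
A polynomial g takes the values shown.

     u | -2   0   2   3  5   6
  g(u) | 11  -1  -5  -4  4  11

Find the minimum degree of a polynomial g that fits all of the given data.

Divided differences on the nodes -2, 0, 2, 3, 5, 6:
  order 0: 11  -1  -5  -4  4  11
  order 1: -6  -2  1  4  7
  order 2: 1  1  1  1
  order 3: 0  0  0
  order 4: 0  0
  order 5: 0
The order-2 divided differences are all 1 (nonzero) and every higher order vanishes, so the data lies on a polynomial of degree exactly 2.

2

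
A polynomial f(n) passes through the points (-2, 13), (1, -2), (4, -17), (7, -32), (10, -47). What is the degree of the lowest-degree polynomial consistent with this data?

1

Forward differences of the values at n = -2, 1, 4, 7, 10:
  f  : 13  -2  -17  -32  -47
  Δ  : -15  -15  -15  -15
  Δ^2: 0  0  0
  Δ^3: 0  0
  Δ^4: 0
The first differences are constant (-15) and nonzero, while all higher differences vanish, so the minimal degree is 1.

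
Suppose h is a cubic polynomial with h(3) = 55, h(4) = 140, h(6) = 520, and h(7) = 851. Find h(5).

289

Using the Lagrange interpolation formula with nodes 3, 4, 6, 7:
  L_0(t) = (t - 4)(t - 6)(t - 7) / -12
  L_1(t) = (t - 3)(t - 6)(t - 7) / 6
  L_2(t) = (t - 3)(t - 4)(t - 7) / -6
  L_3(t) = (t - 3)(t - 4)(t - 6) / 12
Then h(t) = 55·L_0(t) + 140·L_1(t) + 520·L_2(t) + 851·L_3(t).
Expanding and collecting terms gives h(t) = 3t^3 - 4t^2 + 2t + 4.
Evaluating at t = 5: h(5) = 289.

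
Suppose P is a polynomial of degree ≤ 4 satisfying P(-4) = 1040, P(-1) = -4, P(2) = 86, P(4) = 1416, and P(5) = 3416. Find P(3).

452

Write P(x) = ax^4 + bx^3 + cx^2 + dx + e. Substituting each data point gives a linear system:
  256a - 64b + 16c - 4d + e = 1040
  a - b + c - d + e = -4
  16a + 8b + 4c + 2d + e = 86
  256a + 64b + 16c + 4d + e = 1416
  625a + 125b + 25c + 5d + e = 3416
Solving the system yields a = 5, b = 3, c = -3, d = -1, e = -4.
So P(x) = 5x^4 + 3x^3 - 3x^2 - x - 4.
Then P(3) = 452.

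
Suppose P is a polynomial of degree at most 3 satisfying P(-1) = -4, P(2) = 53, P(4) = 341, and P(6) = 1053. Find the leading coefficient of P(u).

Write P(u) = au^3 + bu^2 + cu + d. Substituting each data point gives a linear system:
  -a + b - c + d = -4
  8a + 4b + 2c + d = 53
  64a + 16b + 4c + d = 341
  216a + 36b + 6c + d = 1053
Solving the system yields a = 4, b = 5, c = 2, d = -3.
So P(u) = 4u^3 + 5u^2 + 2u - 3.
The leading coefficient is 4.

4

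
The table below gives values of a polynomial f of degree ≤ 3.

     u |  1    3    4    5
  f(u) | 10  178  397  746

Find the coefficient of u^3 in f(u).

5

Write f(u) = au^3 + bu^2 + cu + d. Substituting each data point gives a linear system:
  a + b + c + d = 10
  27a + 9b + 3c + d = 178
  64a + 16b + 4c + d = 397
  125a + 25b + 5c + d = 746
Solving the system yields a = 5, b = 5, c = -1, d = 1.
So f(u) = 5u³ + 5u² - u + 1.
The leading coefficient is 5.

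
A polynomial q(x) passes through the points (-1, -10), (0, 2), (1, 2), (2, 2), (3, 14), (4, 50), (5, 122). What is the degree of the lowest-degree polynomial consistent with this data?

Forward differences of the values at x = -1, 0, 1, 2, 3, 4, 5:
  q  : -10  2  2  2  14  50  122
  Δ  : 12  0  0  12  36  72
  Δ^2: -12  0  12  24  36
  Δ^3: 12  12  12  12
  Δ^4: 0  0  0
  Δ^5: 0  0
  Δ^6: 0
The third differences are constant (12) and nonzero, while all higher differences vanish, so the minimal degree is 3.

3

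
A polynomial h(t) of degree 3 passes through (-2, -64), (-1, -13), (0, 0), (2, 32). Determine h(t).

h(t) = 5t^3 - 4t^2 + 4t

Write h(t) = at^3 + bt^2 + ct + d. Substituting each data point gives a linear system:
  -8a + 4b - 2c + d = -64
  -a + b - c + d = -13
  d = 0
  8a + 4b + 2c + d = 32
Solving the system yields a = 5, b = -4, c = 4, d = 0.
So h(t) = 5t³ - 4t² + 4t.
Check: h(-1) = -13. ✓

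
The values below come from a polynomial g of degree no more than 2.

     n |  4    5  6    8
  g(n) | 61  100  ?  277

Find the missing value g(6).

The 3 known points determine the degree-2 polynomial uniquely.
Write g(n) = an^2 + bn + c. Substituting each data point gives a linear system:
  16a + 4b + c = 61
  25a + 5b + c = 100
  64a + 8b + c = 277
Solving the system yields a = 5, b = -6, c = 5.
So g(n) = 5n² - 6n + 5.
Then g(6) = 149.

149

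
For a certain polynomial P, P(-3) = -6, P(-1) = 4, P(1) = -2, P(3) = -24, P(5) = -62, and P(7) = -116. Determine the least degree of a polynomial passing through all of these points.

Forward differences of the values at t = -3, -1, 1, 3, 5, 7:
  P  : -6  4  -2  -24  -62  -116
  Δ  : 10  -6  -22  -38  -54
  Δ^2: -16  -16  -16  -16
  Δ^3: 0  0  0
  Δ^4: 0  0
  Δ^5: 0
The second differences are constant (-16) and nonzero, while all higher differences vanish, so the minimal degree is 2.

2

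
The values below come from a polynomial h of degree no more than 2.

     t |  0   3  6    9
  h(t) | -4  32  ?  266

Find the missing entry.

122

On equispaced nodes a degree-2 polynomial has vanishing third forward difference, so
  - h(0) + 3·h(3) - 3·h(6) + h(9) = 0.
Substituting the known values and solving for h(6):
  -3·h(6) = -366
  h(6) = 122.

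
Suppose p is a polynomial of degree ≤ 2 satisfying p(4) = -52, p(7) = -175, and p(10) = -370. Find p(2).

-10

Write p(n) = an^2 + bn + c. Substituting each data point gives a linear system:
  16a + 4b + c = -52
  49a + 7b + c = -175
  100a + 10b + c = -370
Solving the system yields a = -4, b = 3, c = 0.
So p(n) = -4n^2 + 3n.
Then p(2) = -10.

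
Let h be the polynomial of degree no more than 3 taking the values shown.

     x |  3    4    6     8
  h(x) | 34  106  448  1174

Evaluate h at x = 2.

4

Using the Lagrange interpolation formula with nodes 3, 4, 6, 8:
  L_0(x) = (x - 4)(x - 6)(x - 8) / -15
  L_1(x) = (x - 3)(x - 6)(x - 8) / 8
  L_2(x) = (x - 3)(x - 4)(x - 8) / -12
  L_3(x) = (x - 3)(x - 4)(x - 6) / 40
Then h(x) = 34·L_0(x) + 106·L_1(x) + 448·L_2(x) + 1174·L_3(x).
Expanding and collecting terms gives h(x) = 3x^3 - 6x^2 + 3x - 2.
Evaluating at x = 2: h(2) = 4.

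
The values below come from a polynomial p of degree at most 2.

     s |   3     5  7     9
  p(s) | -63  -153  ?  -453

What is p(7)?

-283

On equispaced nodes a degree-2 polynomial has vanishing third forward difference, so
  - p(3) + 3·p(5) - 3·p(7) + p(9) = 0.
Substituting the known values and solving for p(7):
  -3·p(7) = 849
  p(7) = -283.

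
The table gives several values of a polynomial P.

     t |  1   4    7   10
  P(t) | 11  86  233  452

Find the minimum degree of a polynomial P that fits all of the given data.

Forward differences of the values at t = 1, 4, 7, 10:
  P  : 11  86  233  452
  Δ  : 75  147  219
  Δ^2: 72  72
  Δ^3: 0
The second differences are constant (72) and nonzero, while all higher differences vanish, so the minimal degree is 2.

2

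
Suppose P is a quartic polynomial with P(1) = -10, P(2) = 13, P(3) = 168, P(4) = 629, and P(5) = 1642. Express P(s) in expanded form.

Write P(s) = as^4 + bs^3 + cs^2 + ds + e. Substituting each data point gives a linear system:
  a + b + c + d + e = -10
  16a + 8b + 4c + 2d + e = 13
  81a + 27b + 9c + 3d + e = 168
  256a + 64b + 16c + 4d + e = 629
  625a + 125b + 25c + 5d + e = 1642
Solving the system yields a = 3, b = -1, c = -3, d = -6, e = -3.
So P(s) = 3s^4 - s^3 - 3s^2 - 6s - 3.
Check: P(5) = 1642. ✓

P(s) = 3s^4 - s^3 - 3s^2 - 6s - 3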